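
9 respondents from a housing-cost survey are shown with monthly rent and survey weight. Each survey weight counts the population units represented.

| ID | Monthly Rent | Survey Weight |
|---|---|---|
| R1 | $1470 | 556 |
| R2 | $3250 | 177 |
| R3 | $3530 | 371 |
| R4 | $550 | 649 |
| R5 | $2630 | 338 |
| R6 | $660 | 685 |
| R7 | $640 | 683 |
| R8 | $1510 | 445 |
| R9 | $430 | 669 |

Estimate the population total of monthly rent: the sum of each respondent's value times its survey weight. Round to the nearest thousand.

Weighted total = 5796930

5797000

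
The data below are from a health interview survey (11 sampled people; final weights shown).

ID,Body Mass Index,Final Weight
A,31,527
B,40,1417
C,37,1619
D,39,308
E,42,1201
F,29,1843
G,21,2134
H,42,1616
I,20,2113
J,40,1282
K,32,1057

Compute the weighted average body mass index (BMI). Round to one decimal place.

Weighted sum = 31×527 + 40×1417 + 37×1619 + 39×308 + 42×1201 + 29×1843 + 21×2134 + 42×1616 + 20×2113 + 40×1282 + 32×1057
  = 16337 + 56680 + 59903 + 12012 + 50442 + 53447 + 44814 + 67872 + 42260 + 51280 + 33824 = 488871
Sum of weights = 527 + 1417 + 1619 + 308 + 1201 + 1843 + 2134 + 1616 + 2113 + 1282 + 1057 = 15117
Weighted mean = 488871 / 15117 = 32.339155

32.3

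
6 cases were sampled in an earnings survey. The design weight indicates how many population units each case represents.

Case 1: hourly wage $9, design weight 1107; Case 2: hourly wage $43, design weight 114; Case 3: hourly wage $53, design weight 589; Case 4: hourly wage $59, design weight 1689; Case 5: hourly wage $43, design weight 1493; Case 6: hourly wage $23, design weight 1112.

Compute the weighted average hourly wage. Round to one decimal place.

38.6

Weighted sum = 9×1107 + 43×114 + 53×589 + 59×1689 + 43×1493 + 23×1112
  = 235508
Sum of weights = 1107 + 114 + 589 + 1689 + 1493 + 1112 = 6104
Weighted mean = 235508 / 6104 = 38.582569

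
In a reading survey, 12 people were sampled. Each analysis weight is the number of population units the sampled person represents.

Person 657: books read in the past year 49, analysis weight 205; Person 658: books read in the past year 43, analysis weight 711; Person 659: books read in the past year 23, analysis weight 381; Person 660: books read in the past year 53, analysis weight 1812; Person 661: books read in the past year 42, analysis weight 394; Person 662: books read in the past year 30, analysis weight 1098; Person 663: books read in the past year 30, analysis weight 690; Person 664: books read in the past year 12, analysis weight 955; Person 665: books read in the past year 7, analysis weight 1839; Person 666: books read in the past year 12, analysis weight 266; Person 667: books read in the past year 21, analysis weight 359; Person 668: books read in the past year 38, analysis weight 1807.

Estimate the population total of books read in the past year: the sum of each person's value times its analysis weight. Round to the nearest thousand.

Weighted total = 49×205 + 43×711 + 23×381 + 53×1812 + 42×394 + 30×1098 + 30×690 + 12×955 + 7×1839 + 12×266 + 21×359 + 38×1807
  = 10045 + 30573 + 8763 + 96036 + 16548 + 32940 + 20700 + 11460 + 12873 + 3192 + 7539 + 68666 = 319335

319000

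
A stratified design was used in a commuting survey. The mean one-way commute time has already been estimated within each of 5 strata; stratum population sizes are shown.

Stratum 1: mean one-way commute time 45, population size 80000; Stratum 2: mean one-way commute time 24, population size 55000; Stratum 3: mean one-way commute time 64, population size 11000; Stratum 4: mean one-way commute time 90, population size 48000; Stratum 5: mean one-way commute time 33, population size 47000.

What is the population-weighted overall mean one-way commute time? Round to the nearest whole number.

48

Σ Nₕ·x̄ₕ = 45×80000 + 24×55000 + 64×11000 + 90×48000 + 33×47000
  = 3600000 + 1320000 + 704000 + 4320000 + 1551000 = 11495000
Σ Nₕ = 80000 + 55000 + 11000 + 48000 + 47000 = 241000
Overall mean = 11495000 / 241000 = 47.697095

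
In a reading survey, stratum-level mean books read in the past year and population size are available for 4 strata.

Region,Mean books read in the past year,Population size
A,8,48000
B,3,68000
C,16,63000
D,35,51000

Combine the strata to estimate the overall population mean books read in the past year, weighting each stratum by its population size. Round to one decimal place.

Σ Nₕ·x̄ₕ = 8×48000 + 3×68000 + 16×63000 + 35×51000
  = 384000 + 204000 + 1008000 + 1785000 = 3381000
Σ Nₕ = 48000 + 68000 + 63000 + 51000 = 230000
Overall mean = 3381000 / 230000 = 14.7

14.7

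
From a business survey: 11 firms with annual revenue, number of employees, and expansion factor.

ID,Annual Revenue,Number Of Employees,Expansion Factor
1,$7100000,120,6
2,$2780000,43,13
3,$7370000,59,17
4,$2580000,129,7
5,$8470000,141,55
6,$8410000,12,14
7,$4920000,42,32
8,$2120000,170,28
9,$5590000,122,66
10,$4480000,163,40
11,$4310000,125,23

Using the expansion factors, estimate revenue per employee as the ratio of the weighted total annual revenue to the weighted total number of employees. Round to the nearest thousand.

48000

Σ wᵢ·y = 7100000×6 + 2780000×13 + 7370000×17 + 2580000×7 + 8470000×55 + 8410000×14 + 4920000×32 + 2120000×28 + 5590000×66 + 4480000×40 + 4310000×23
  = 42600000 + 36140000 + 125290000 + 18060000 + 465850000 + 117740000 + 157440000 + 59360000 + 368940000 + 179200000 + 99130000 = 1669750000
Σ wᵢ·x = 120×6 + 43×13 + 59×17 + 129×7 + 141×55 + 12×14 + 42×32 + 170×28 + 122×66 + 163×40 + 125×23
  = 720 + 559 + 1003 + 903 + 7755 + 168 + 1344 + 4760 + 8052 + 6520 + 2875 = 34659
Ratio = 1669750000 / 34659 = 48176.52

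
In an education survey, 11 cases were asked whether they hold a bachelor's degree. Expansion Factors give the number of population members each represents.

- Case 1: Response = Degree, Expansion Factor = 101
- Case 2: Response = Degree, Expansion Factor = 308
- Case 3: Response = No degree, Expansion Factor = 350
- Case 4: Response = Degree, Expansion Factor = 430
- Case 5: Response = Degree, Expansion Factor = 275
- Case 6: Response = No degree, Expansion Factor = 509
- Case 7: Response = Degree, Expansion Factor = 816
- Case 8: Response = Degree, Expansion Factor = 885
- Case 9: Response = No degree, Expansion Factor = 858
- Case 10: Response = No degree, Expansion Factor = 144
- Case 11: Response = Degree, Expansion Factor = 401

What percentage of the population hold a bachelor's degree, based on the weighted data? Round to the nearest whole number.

Sum of weights for 'Degree' = 101 + 308 + 430 + 275 + 816 + 885 + 401 = 3216
Total weight = 5077
Weighted proportion = 3216 / 5077 = 0.63344495 → 63.344495%

63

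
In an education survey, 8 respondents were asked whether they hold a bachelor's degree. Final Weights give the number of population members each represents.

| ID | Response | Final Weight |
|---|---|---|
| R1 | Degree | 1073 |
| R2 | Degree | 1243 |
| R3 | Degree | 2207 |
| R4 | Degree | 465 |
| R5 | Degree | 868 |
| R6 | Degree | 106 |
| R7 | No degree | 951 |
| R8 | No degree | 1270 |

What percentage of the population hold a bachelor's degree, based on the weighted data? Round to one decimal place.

72.9

Sum of weights for 'Degree' = 1073 + 1243 + 2207 + 465 + 868 + 106 = 5962
Total weight = 1073 + 1243 + 2207 + 465 + 868 + 106 + 951 + 1270 = 8183
Weighted proportion = 5962 / 8183 = 0.72858365 → 72.858365%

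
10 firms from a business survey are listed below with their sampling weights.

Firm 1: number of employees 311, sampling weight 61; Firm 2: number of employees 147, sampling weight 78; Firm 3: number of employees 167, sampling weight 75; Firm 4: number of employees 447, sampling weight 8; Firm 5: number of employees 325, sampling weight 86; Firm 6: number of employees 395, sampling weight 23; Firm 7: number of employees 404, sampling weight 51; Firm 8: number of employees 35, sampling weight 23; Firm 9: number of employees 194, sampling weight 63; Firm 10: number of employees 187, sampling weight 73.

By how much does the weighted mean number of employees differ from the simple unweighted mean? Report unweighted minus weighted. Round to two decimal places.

19.32

Unweighted sum = 311 + 147 + 167 + 447 + 325 + 395 + 404 + 35 + 194 + 187 = 2612
Unweighted mean = 2612 / 10 = 261.2
Weighted sum = 311×61 + 147×78 + 167×75 + 447×8 + 325×86 + 395×23 + 404×51 + 35×23 + 194×63 + 187×73
  = 130855
Sum of weights = 61 + 78 + 75 + 8 + 86 + 23 + 51 + 23 + 63 + 73 = 541
Weighted mean = 130855 / 541 = 241.87616
Difference (unweighted minus weighted) = 19.323845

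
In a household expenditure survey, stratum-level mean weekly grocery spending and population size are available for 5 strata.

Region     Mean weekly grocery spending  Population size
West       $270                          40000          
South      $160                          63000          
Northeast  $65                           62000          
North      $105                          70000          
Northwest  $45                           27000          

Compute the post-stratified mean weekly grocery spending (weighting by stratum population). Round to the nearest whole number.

Σ Nₕ·x̄ₕ = 270×40000 + 160×63000 + 65×62000 + 105×70000 + 45×27000
  = 33475000
Σ Nₕ = 40000 + 63000 + 62000 + 70000 + 27000 = 262000
Overall mean = 33475000 / 262000 = 127.76718

128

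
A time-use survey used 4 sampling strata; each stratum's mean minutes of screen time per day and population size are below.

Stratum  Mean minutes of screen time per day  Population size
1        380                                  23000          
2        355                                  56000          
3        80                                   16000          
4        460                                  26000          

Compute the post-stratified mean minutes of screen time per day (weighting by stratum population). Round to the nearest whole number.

Σ Nₕ·x̄ₕ = 41860000
Σ Nₕ = 23000 + 56000 + 16000 + 26000 = 121000
Overall mean = 41860000 / 121000 = 345.95041

346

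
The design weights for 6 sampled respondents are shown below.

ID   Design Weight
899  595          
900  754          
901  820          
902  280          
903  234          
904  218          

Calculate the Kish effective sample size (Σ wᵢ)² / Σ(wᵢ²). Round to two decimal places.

4.74

Σ wᵢ = 595 + 754 + 820 + 280 + 234 + 218 = 2901
Σ wᵢ² = 354025 + 568516 + 672400 + 78400 + 54756 + 47524 = 1775621
n_eff = 2901² / 1775621 = 8415801 / 1775621 = 4.7396381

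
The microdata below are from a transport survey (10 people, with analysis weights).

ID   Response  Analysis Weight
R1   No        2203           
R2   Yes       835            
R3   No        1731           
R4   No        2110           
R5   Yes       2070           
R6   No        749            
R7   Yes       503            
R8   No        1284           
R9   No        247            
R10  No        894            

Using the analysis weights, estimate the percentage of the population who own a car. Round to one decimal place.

27.0

Sum of weights for 'Yes' = 835 + 2070 + 503 = 3408
Total weight = 2203 + 835 + 1731 + 2110 + 2070 + 749 + 503 + 1284 + 247 + 894 = 12626
Weighted proportion = 3408 / 12626 = 0.26991921 → 26.991921%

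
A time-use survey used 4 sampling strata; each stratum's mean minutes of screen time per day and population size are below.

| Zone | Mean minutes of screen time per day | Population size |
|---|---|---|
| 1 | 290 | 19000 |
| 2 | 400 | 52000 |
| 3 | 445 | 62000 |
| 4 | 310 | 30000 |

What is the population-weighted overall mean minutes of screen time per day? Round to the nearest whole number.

388

Σ Nₕ·x̄ₕ = 290×19000 + 400×52000 + 445×62000 + 310×30000
  = 5510000 + 20800000 + 27590000 + 9300000 = 63200000
Σ Nₕ = 163000
Overall mean = 63200000 / 163000 = 387.73006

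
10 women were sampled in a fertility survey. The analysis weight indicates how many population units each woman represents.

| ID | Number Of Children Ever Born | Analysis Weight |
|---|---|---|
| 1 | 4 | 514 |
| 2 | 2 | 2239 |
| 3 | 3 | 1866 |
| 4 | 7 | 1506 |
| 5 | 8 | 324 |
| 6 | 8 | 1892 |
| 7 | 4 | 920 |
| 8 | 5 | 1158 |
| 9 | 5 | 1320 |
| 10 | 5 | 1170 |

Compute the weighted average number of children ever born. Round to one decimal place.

Weighted sum = 4×514 + 2×2239 + 3×1866 + 7×1506 + 8×324 + 8×1892 + 4×920 + 5×1158 + 5×1320 + 5×1170
  = 2056 + 4478 + 5598 + 10542 + 2592 + 15136 + 3680 + 5790 + 6600 + 5850 = 62322
Sum of weights = 12909
Weighted mean = 62322 / 12909 = 4.8277946

4.8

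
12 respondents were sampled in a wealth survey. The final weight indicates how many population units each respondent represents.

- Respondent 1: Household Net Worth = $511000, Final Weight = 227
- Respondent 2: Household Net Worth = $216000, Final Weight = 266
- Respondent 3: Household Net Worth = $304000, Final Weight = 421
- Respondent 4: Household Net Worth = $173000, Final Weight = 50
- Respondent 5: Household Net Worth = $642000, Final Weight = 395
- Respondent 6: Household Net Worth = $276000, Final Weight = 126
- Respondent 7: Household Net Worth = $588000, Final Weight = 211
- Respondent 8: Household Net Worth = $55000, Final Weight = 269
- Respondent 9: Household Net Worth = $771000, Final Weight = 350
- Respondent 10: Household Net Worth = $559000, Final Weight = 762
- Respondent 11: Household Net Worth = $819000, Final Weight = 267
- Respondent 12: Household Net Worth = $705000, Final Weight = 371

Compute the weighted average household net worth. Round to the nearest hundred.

Weighted sum = 511000×227 + 216000×266 + 304000×421 + 173000×50 + 642000×395 + 276000×126 + 588000×211 + 55000×269 + 771000×350 + 559000×762 + 819000×267 + 705000×371
  = 1913352000
Sum of weights = 227 + 266 + 421 + 50 + 395 + 126 + 211 + 269 + 350 + 762 + 267 + 371 = 3715
Weighted mean = 1913352000 / 3715 = 515034.19

515000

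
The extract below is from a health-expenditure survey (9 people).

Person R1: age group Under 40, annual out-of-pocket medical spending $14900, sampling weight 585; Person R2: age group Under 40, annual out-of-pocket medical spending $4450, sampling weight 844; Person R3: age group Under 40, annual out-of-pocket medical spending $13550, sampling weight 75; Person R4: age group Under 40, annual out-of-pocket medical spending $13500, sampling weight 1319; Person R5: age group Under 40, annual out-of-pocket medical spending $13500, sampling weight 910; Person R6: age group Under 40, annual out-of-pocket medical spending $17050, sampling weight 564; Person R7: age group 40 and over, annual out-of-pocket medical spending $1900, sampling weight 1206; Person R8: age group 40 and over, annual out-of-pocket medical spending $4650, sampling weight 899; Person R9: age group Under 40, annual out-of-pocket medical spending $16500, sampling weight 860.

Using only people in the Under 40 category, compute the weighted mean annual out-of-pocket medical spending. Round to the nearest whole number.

Under 40 rows: R1, R2, R3, R4, R5, R6, R9
Weighted sum = 14900×585 + 4450×844 + 13550×75 + 13500×1319 + 13500×910 + 17050×564 + 16500×860
  = 8716500 + 3755800 + 1016250 + 17806500 + 12285000 + 9616200 + 14190000 = 67386250
Sum of weights = 585 + 844 + 75 + 1319 + 910 + 564 + 860 = 5157
Weighted mean = 67386250 / 5157 = 13066.948

13067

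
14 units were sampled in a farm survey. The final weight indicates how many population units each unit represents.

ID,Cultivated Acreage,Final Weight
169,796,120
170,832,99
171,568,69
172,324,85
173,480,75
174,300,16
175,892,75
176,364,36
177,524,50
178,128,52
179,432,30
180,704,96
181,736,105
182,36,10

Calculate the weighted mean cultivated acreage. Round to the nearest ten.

610

Weighted sum = 556464
Sum of weights = 918
Weighted mean = 556464 / 918 = 606.16993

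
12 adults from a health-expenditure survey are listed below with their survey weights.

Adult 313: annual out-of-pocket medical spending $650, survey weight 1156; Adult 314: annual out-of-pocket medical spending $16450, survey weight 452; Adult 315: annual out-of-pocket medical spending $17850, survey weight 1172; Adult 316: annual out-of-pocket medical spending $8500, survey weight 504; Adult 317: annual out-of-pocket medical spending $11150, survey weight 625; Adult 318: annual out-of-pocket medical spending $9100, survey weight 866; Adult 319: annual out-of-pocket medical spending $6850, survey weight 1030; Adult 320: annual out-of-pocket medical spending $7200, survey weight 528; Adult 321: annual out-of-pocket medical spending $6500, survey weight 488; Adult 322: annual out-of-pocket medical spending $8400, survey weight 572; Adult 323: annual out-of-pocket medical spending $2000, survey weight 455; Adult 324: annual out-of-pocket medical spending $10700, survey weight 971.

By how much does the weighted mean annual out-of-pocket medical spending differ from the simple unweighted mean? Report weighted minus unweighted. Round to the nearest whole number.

108

Unweighted sum = 650 + 16450 + 17850 + 8500 + 11150 + 9100 + 6850 + 7200 + 6500 + 8400 + 2000 + 10700 = 105350
Unweighted mean = 105350 / 12 = 8779.1667
Weighted sum = 650×1156 + 16450×452 + 17850×1172 + 8500×504 + 11150×625 + 9100×866 + 6850×1030 + 7200×528 + 6500×488 + 8400×572 + 2000×455 + 10700×971
  = 751400 + 7435400 + 20920200 + 4284000 + 6968750 + 7880600 + 7055500 + 3801600 + 3172000 + 4804800 + 910000 + 10389700 = 78373950
Sum of weights = 1156 + 452 + 1172 + 504 + 625 + 866 + 1030 + 528 + 488 + 572 + 455 + 971 = 8819
Weighted mean = 78373950 / 8819 = 8886.943
Difference (weighted minus unweighted) = 107.7763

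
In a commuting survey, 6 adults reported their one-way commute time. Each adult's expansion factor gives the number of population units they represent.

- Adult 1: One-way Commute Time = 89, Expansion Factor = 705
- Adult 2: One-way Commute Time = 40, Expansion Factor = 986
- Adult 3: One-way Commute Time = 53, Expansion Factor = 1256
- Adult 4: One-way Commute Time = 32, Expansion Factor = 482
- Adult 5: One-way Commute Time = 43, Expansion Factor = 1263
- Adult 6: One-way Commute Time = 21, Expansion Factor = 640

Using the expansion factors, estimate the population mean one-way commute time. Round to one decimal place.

47.2

Weighted sum = 89×705 + 40×986 + 53×1256 + 32×482 + 43×1263 + 21×640
  = 251926
Sum of weights = 705 + 986 + 1256 + 482 + 1263 + 640 = 5332
Weighted mean = 251926 / 5332 = 47.247937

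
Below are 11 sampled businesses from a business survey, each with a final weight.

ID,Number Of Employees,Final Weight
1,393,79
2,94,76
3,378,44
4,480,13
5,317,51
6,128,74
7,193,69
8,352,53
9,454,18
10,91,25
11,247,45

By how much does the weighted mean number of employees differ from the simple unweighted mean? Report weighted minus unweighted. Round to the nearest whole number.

-28

Unweighted sum = 393 + 94 + 378 + 480 + 317 + 128 + 193 + 352 + 454 + 91 + 247 = 3127
Unweighted mean = 3127 / 11 = 284.27273
Weighted sum = 140237
Sum of weights = 79 + 76 + 44 + 13 + 51 + 74 + 69 + 53 + 18 + 25 + 45 = 547
Weighted mean = 140237 / 547 = 256.37477
Difference (weighted minus unweighted) = -27.897956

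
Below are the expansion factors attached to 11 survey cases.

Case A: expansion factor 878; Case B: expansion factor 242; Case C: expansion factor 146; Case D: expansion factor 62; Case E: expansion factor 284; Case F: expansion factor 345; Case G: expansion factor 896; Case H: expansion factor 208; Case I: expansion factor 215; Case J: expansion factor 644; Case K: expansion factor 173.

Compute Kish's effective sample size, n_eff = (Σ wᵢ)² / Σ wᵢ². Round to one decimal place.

7.0

Σ wᵢ = 4093
Σ wᵢ² = 2391259
n_eff = 4093² / 2391259 = 16752649 / 2391259 = 7.0057861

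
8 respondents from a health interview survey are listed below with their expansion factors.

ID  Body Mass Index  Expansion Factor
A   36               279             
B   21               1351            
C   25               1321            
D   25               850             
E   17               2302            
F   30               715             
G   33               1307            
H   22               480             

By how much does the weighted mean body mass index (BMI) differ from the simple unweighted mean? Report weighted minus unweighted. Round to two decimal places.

Unweighted sum = 36 + 21 + 25 + 25 + 17 + 30 + 33 + 22 = 209
Unweighted mean = 209 / 8 = 26.125
Weighted sum = 36×279 + 21×1351 + 25×1321 + 25×850 + 17×2302 + 30×715 + 33×1307 + 22×480
  = 206965
Sum of weights = 279 + 1351 + 1321 + 850 + 2302 + 715 + 1307 + 480 = 8605
Weighted mean = 206965 / 8605 = 24.051714
Difference (weighted minus unweighted) = -2.0732859

-2.07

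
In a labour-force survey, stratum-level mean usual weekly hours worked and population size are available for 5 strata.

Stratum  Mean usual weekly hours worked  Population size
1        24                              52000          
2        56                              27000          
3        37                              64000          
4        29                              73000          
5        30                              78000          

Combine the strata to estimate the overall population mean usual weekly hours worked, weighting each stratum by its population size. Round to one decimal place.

Σ Nₕ·x̄ₕ = 24×52000 + 56×27000 + 37×64000 + 29×73000 + 30×78000
  = 9585000
Σ Nₕ = 52000 + 27000 + 64000 + 73000 + 78000 = 294000
Overall mean = 9585000 / 294000 = 32.602041

32.6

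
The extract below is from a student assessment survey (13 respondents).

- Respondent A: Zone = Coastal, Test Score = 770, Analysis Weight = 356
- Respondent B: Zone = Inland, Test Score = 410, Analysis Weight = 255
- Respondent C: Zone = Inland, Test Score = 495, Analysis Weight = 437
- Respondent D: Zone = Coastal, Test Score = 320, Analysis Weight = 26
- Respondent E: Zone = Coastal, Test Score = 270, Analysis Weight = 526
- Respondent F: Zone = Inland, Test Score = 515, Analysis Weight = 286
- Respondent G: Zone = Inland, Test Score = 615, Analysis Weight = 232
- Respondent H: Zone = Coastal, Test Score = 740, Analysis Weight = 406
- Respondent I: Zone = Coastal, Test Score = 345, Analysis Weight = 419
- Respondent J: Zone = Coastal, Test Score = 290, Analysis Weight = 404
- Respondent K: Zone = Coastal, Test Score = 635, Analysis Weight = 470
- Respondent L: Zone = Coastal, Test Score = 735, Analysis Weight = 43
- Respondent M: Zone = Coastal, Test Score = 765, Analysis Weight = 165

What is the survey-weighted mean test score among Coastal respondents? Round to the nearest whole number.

Coastal rows: A, D, E, H, I, J, K, L, M
Weighted sum = 770×356 + 320×26 + 270×526 + 740×406 + 345×419 + 290×404 + 635×470 + 735×43 + 765×165
  = 274120 + 8320 + 142020 + 300440 + 144555 + 117160 + 298450 + 31605 + 126225 = 1442895
Sum of weights = 356 + 26 + 526 + 406 + 419 + 404 + 470 + 43 + 165 = 2815
Weighted mean = 1442895 / 2815 = 512.57371

513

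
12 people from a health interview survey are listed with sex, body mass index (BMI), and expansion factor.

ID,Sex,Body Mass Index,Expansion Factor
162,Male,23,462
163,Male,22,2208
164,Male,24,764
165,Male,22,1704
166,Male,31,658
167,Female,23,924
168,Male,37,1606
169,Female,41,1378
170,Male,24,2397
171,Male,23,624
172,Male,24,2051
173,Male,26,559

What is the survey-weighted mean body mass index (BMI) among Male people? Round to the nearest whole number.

Male rows: 162, 163, 164, 165, 166, 168, 170, 171, 172, 173
Weighted sum = 23×462 + 22×2208 + 24×764 + 22×1704 + 31×658 + 37×1606 + 24×2397 + 23×624 + 24×2051 + 26×559
  = 330484
Sum of weights = 462 + 2208 + 764 + 1704 + 658 + 1606 + 2397 + 624 + 2051 + 559 = 13033
Weighted mean = 330484 / 13033 = 25.357477

25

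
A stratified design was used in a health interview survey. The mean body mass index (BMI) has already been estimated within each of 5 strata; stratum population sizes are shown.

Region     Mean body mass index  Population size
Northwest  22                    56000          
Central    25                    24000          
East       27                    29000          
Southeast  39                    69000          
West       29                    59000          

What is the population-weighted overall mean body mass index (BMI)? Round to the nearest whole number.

30

Σ Nₕ·x̄ₕ = 22×56000 + 25×24000 + 27×29000 + 39×69000 + 29×59000
  = 1232000 + 600000 + 783000 + 2691000 + 1711000 = 7017000
Σ Nₕ = 56000 + 24000 + 29000 + 69000 + 59000 = 237000
Overall mean = 7017000 / 237000 = 29.607595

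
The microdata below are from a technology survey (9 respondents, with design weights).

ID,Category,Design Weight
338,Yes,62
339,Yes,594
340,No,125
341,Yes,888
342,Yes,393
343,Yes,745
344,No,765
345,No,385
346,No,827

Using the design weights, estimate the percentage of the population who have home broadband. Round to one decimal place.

56.1

Sum of weights for 'Yes' = 62 + 594 + 888 + 393 + 745 = 2682
Total weight = 62 + 594 + 125 + 888 + 393 + 745 + 765 + 385 + 827 = 4784
Weighted proportion = 2682 / 4784 = 0.56061873 → 56.061873%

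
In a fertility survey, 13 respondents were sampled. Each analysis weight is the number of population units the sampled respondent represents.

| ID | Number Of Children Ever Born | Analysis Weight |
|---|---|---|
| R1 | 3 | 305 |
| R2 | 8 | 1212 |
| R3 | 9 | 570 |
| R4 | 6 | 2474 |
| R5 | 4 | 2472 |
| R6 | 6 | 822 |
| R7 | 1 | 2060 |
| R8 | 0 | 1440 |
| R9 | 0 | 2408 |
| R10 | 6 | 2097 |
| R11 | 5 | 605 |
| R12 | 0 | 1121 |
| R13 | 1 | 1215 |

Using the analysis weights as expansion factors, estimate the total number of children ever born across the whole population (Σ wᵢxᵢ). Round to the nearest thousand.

Weighted total = 64287

64000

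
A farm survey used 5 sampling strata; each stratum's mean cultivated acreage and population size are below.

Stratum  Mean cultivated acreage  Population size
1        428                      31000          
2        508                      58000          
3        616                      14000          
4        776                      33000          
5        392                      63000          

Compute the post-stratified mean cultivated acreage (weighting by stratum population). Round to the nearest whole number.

511

Σ Nₕ·x̄ₕ = 428×31000 + 508×58000 + 616×14000 + 776×33000 + 392×63000
  = 101660000
Σ Nₕ = 31000 + 58000 + 14000 + 33000 + 63000 = 199000
Overall mean = 101660000 / 199000 = 510.85427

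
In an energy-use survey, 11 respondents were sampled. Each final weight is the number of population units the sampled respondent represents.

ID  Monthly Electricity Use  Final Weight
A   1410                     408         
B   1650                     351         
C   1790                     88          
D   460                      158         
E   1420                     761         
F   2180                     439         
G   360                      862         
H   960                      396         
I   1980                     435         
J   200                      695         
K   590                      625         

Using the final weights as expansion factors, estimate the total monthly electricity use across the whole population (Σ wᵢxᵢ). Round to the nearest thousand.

5482000

Weighted total = 1410×408 + 1650×351 + 1790×88 + 460×158 + 1420×761 + 2180×439 + 360×862 + 960×396 + 1980×435 + 200×695 + 590×625
  = 5481800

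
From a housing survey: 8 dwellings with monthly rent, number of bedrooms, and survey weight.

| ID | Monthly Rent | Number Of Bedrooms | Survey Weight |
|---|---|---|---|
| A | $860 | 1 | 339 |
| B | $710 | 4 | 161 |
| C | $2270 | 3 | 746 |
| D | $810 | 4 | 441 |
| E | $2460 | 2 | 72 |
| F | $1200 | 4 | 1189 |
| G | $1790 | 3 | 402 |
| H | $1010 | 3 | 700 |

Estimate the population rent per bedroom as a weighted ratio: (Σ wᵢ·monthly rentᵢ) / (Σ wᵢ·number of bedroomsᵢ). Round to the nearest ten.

420

Σ wᵢ·y = 860×339 + 710×161 + 2270×746 + 810×441 + 2460×72 + 1200×1189 + 1790×402 + 1010×700
  = 5486980
Σ wᵢ·x = 1×339 + 4×161 + 3×746 + 4×441 + 2×72 + 4×1189 + 3×402 + 3×700
  = 13191
Ratio = 5486980 / 13191 = 415.96391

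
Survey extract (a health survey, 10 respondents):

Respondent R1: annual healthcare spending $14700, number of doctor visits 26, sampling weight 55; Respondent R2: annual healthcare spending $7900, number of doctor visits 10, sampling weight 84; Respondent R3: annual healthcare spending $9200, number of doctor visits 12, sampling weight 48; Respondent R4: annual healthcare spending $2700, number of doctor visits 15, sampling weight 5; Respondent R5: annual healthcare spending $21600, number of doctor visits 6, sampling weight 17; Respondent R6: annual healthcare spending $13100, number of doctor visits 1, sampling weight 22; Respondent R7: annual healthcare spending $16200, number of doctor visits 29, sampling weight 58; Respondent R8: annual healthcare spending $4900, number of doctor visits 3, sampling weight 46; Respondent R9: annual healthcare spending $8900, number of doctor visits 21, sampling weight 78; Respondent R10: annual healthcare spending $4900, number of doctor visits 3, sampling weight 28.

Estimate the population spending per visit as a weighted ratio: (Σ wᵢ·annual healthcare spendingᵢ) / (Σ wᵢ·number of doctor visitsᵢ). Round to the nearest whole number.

Σ wᵢ·y = 14700×55 + 7900×84 + 9200×48 + 2700×5 + 21600×17 + 13100×22 + 16200×58 + 4900×46 + 8900×78 + 4900×28
  = 4579000
Σ wᵢ·x = 6587
Ratio = 4579000 / 6587 = 695.15713

695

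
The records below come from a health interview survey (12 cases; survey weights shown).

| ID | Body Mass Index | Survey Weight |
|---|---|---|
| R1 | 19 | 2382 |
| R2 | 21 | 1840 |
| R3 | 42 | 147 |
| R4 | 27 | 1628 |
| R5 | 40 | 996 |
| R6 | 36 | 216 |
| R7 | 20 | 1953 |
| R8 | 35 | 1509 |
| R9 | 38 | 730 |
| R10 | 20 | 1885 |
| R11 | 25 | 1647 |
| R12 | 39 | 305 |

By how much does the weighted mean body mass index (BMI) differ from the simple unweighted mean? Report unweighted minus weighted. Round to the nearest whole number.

4

Unweighted sum = 19 + 21 + 42 + 27 + 40 + 36 + 20 + 35 + 38 + 20 + 25 + 39 = 362
Unweighted mean = 362 / 12 = 30.166667
Weighted sum = 19×2382 + 21×1840 + 42×147 + 27×1628 + 40×996 + 36×216 + 20×1953 + 35×1509 + 38×730 + 20×1885 + 25×1647 + 39×305
  = 45258 + 38640 + 6174 + 43956 + 39840 + 7776 + 39060 + 52815 + 27740 + 37700 + 41175 + 11895 = 392029
Sum of weights = 2382 + 1840 + 147 + 1628 + 996 + 216 + 1953 + 1509 + 730 + 1885 + 1647 + 305 = 15238
Weighted mean = 392029 / 15238 = 25.727064
Difference (unweighted minus weighted) = 4.4396027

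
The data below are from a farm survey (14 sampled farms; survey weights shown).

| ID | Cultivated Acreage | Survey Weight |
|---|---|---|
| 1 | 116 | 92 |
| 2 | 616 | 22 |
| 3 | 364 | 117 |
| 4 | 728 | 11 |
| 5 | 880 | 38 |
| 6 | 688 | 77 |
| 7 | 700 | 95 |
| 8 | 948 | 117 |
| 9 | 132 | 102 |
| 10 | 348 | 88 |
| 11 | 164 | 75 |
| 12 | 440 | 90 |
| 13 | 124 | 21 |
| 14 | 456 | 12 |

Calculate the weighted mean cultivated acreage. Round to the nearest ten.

Weighted sum = 442716
Sum of weights = 957
Weighted mean = 442716 / 957 = 462.60815

460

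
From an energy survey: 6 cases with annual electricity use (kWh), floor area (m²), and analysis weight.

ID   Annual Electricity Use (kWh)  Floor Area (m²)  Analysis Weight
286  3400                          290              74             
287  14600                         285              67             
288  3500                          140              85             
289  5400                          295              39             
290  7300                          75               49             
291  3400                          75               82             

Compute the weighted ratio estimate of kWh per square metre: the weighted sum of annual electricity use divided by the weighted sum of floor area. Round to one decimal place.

Σ wᵢ·y = 3400×74 + 14600×67 + 3500×85 + 5400×39 + 7300×49 + 3400×82
  = 251600 + 978200 + 297500 + 210600 + 357700 + 278800 = 2374400
Σ wᵢ·x = 290×74 + 285×67 + 140×85 + 295×39 + 75×49 + 75×82
  = 21460 + 19095 + 11900 + 11505 + 3675 + 6150 = 73785
Ratio = 2374400 / 73785 = 32.179982

32.2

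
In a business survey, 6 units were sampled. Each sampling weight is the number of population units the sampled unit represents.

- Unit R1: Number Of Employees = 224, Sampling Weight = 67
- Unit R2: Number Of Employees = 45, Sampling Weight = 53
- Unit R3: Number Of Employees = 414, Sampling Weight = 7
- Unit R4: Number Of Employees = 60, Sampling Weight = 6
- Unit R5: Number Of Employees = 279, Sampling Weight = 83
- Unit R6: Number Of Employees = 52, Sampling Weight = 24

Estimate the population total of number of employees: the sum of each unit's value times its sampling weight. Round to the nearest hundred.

Weighted total = 45056

45100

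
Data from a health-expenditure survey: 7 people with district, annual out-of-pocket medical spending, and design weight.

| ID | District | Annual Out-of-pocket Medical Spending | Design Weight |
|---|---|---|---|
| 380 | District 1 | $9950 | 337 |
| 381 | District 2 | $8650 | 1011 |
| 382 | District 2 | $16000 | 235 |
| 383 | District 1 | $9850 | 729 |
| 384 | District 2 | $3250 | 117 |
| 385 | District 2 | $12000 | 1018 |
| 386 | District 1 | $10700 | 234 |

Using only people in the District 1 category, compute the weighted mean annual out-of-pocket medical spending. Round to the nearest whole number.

District 1 rows: 380, 383, 386
Weighted sum = 9950×337 + 9850×729 + 10700×234
  = 3353150 + 7180650 + 2503800 = 13037600
Sum of weights = 337 + 729 + 234 = 1300
Weighted mean = 13037600 / 1300 = 10028.923

10029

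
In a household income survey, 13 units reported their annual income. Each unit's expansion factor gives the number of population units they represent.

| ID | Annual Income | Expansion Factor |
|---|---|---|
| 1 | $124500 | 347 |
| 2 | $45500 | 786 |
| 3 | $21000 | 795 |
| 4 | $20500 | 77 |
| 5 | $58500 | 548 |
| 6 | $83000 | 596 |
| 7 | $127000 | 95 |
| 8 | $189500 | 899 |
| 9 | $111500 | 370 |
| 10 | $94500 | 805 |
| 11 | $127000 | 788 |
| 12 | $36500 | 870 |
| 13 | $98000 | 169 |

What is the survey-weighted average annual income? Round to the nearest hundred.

Weighted sum = 626910000
Sum of weights = 7145
Weighted mean = 626910000 / 7145 = 87741.078

87700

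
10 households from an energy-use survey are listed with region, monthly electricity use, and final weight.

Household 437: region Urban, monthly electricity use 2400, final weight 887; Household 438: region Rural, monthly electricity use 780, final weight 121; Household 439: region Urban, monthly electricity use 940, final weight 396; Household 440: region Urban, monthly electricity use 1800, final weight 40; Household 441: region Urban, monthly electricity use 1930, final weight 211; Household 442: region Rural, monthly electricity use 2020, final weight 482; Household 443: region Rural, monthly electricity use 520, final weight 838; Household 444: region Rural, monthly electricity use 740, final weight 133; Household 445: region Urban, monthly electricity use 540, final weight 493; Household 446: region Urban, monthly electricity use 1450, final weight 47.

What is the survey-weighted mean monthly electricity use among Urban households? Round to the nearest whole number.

Urban rows: 437, 439, 440, 441, 445, 446
Weighted sum = 2400×887 + 940×396 + 1800×40 + 1930×211 + 540×493 + 1450×47
  = 3314640
Sum of weights = 887 + 396 + 40 + 211 + 493 + 47 = 2074
Weighted mean = 3314640 / 2074 = 1598.1871

1598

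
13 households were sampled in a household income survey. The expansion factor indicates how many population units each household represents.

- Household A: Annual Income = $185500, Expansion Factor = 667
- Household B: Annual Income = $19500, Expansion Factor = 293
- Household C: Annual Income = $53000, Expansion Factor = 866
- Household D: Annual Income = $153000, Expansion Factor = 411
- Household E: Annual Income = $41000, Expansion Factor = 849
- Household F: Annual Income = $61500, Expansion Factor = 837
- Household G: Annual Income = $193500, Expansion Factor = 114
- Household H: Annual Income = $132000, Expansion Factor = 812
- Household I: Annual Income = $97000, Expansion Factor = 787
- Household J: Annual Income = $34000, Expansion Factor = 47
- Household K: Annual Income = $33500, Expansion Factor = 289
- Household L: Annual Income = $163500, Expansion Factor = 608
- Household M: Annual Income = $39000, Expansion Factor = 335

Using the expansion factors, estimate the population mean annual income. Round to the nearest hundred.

Weighted sum = 653842000
Sum of weights = 6915
Weighted mean = 653842000 / 6915 = 94554.158

94600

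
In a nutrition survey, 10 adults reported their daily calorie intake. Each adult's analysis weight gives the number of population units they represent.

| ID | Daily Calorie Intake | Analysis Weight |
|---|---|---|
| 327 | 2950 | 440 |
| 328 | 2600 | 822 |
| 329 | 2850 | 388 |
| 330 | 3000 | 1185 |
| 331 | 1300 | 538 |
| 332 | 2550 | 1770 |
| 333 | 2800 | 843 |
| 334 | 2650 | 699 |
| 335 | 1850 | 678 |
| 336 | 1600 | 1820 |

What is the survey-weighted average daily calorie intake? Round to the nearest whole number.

Weighted sum = 21687950
Sum of weights = 9183
Weighted mean = 21687950 / 9183 = 2361.75

2362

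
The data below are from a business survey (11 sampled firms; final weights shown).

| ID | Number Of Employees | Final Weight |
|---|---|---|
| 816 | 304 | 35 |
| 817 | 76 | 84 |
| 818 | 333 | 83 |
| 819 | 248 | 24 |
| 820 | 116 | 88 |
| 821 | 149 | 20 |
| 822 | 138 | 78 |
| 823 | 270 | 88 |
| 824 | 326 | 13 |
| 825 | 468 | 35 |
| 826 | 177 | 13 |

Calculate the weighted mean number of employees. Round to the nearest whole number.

216

Weighted sum = 121246
Sum of weights = 35 + 84 + 83 + 24 + 88 + 20 + 78 + 88 + 13 + 35 + 13 = 561
Weighted mean = 121246 / 561 = 216.12478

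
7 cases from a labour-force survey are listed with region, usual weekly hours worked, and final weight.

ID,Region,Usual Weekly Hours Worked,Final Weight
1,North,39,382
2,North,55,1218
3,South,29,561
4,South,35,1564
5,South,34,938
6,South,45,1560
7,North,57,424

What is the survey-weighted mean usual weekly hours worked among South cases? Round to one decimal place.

South rows: 3, 4, 5, 6
Weighted sum = 29×561 + 35×1564 + 34×938 + 45×1560
  = 16269 + 54740 + 31892 + 70200 = 173101
Sum of weights = 4623
Weighted mean = 173101 / 4623 = 37.443435

37.4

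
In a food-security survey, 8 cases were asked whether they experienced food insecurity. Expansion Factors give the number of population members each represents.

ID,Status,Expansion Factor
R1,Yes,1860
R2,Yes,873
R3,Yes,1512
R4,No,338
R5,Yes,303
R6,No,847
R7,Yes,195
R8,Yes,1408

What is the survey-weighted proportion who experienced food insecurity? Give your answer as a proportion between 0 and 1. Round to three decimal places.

Sum of weights for 'Yes' = 1860 + 873 + 1512 + 303 + 195 + 1408 = 6151
Total weight = 1860 + 873 + 1512 + 338 + 303 + 847 + 195 + 1408 = 7336
Weighted proportion = 6151 / 7336 = 0.83846783

0.838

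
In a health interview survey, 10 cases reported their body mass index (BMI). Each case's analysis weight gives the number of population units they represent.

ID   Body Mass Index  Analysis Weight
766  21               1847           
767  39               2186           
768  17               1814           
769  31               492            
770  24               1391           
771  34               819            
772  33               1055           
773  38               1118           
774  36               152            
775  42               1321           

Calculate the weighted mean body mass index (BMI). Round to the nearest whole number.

30

Weighted sum = 21×1847 + 39×2186 + 17×1814 + 31×492 + 24×1391 + 34×819 + 33×1055 + 38×1118 + 36×152 + 42×1321
  = 369614
Sum of weights = 12195
Weighted mean = 369614 / 12195 = 30.308651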